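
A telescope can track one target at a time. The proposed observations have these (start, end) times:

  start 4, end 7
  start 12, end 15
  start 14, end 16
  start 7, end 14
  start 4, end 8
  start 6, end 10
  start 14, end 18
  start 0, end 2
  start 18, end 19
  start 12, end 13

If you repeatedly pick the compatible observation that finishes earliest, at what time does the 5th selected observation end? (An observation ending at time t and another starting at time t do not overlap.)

19

Order by finish time; keep every interval that doesn't clash with the previous kept one.
Sorted by end: (0,2)  (4,7)  (4,8)  (6,10)  (12,13)  (7,14)  (12,15)  (14,16)  (14,18)  (18,19)
take (0,2); take (4,7); take (12,13); skip (7,14); skip (12,15); take (14,16); skip (14,18); take (18,19).
Selected: (0,2) (4,7) (12,13) (14,16) (18,19)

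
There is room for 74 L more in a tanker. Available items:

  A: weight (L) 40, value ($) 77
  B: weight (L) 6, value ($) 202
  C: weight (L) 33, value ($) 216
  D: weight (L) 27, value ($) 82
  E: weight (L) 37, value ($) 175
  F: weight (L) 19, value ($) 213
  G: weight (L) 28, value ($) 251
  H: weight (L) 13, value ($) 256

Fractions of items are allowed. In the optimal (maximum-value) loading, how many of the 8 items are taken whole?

Greedy by value/weight ratio, highest first.
Ratios (sorted): B 33.67, H 19.69, F 11.21, G 8.96, C 6.55, E 4.73, D 3.04, A 1.93
take B (6 @ 202); take H (13 @ 256); take F (19 @ 213); take G (28 @ 251); take 8/33 of C → 52.36. Capacity used 74/74.
4 item(s) taken whole; one partial (take 8/33 of C).

4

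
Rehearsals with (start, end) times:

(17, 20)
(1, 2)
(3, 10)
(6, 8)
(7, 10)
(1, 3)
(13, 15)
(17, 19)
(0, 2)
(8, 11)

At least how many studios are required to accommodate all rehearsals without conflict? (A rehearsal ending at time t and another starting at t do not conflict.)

Count concurrent intervals with a sweep; the peak is the room count.
starts: [0, 1, 1, 3, 6, 7, 8, 13, 17, 17]
ends:   [2, 2, 3, 8, 10, 10, 11, 15, 19, 20]
s0→1 s1→2 s1→3  — peak 3.

3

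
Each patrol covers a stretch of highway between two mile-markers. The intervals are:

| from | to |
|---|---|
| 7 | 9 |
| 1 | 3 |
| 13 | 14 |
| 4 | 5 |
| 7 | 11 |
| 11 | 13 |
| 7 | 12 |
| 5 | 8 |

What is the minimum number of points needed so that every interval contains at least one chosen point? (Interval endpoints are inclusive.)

4

Process intervals by earliest right end; each time one isn't hit yet, stab at its right endpoint.
Sorted: [1,3] [4,5] [5,8] [7,9] [7,11] [7,12] [11,13] [13,14]
{[1,3]} hit by 3; {[4,5],[5,8]} hit by 5; {[7,9],[7,11],[7,12]} hit by 9; {[11,13],[13,14]} hit by 13.
Points: 3, 5, 9, 13 (4 total).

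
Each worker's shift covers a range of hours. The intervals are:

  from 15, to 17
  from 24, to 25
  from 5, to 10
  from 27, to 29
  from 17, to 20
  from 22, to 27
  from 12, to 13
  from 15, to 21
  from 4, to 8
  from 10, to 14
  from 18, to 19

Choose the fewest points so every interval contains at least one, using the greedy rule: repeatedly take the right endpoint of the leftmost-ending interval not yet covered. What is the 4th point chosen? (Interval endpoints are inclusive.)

Process intervals by earliest right end; each time one isn't hit yet, stab at its right endpoint.
Sorted: [4,8] [5,10] [12,13] [10,14] [15,17] [18,19] [17,20] [15,21] [24,25] [22,27] [27,29]
{[4,8],[5,10]} hit by 8; {[12,13],[10,14]} hit by 13; {[15,17]} hit by 17; {[18,19],[17,20],[15,21]} hit by 19; {[24,25],[22,27]} hit by 25; {[27,29]} hit by 29.
Points: 8, 13, 17, 19, 25, 29 (6 total).

19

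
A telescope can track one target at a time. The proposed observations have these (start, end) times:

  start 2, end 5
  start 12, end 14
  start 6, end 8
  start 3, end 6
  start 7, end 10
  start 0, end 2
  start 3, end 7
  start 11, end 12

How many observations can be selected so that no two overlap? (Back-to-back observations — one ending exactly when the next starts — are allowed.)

5

Sorted by end: (0,2)  (2,5)  (3,6)  (3,7)  (6,8)  (7,10)  (11,12)  (12,14)
take (0,2); take (2,5); skip (3,7); take (6,8); take (11,12); take (12,14).
Selected 5 observations.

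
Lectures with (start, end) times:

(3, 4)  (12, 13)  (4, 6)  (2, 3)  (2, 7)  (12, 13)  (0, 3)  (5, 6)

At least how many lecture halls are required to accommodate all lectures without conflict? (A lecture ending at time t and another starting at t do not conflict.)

The answer is the maximum number of intervals overlapping at any instant.
Events (time:±→running): 0:+→1 2:+→2 2:+→3 … peak 3.

3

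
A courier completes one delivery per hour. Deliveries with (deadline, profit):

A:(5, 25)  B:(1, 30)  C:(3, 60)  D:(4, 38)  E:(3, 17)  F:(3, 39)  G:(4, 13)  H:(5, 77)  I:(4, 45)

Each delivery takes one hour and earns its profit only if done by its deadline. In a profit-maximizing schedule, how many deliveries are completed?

Sort by profit descending; place each in the latest free slot ≤ its deadline.
By profit: H(d5,77), C(d3,60), I(d4,45), F(d3,39), D(d4,38), B(d1,30), A(d5,25), E(d3,17), G(d4,13)
H→slot 5; C→slot 3; I→slot 4; F→slot 2; D→slot 1; B skipped; A skipped; E skipped; G skipped.
5 of 9 scheduled.

5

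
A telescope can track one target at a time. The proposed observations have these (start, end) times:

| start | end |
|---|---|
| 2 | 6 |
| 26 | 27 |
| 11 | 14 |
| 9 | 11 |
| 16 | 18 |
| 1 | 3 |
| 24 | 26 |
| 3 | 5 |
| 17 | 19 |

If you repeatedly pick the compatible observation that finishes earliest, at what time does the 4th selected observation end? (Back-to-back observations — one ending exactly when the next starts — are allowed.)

14

Sorted by end: (1,3)  (3,5)  (2,6)  (9,11)  (11,14)  (16,18)  (17,19)  (24,26)  (26,27)
take (1,3); take (3,5); skip (2,6); take (9,11); take (11,14); take (16,18); take (24,26); take (26,27).
Selected: (1,3) (3,5) (9,11) (11,14) (16,18) (24,26) (26,27)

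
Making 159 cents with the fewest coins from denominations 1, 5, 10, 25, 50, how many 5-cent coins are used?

1

159 = 3×50 + 1×5 + 4×1
Count of 5: 1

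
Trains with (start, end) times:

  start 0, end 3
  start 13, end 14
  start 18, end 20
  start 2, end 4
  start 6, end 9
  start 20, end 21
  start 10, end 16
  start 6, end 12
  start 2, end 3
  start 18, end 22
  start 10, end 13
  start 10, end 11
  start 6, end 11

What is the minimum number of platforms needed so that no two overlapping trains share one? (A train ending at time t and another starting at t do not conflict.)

The answer is the maximum number of intervals overlapping at any instant.
Events (time:±→running): 0:+→1 2:+→2 2:+→3 3:-→2 3:-→1 4:-→0 6:+→1 6:+→2 6:+→3 9:-→2 10:+→3 10:+→4 10:+→5 … peak 5.

5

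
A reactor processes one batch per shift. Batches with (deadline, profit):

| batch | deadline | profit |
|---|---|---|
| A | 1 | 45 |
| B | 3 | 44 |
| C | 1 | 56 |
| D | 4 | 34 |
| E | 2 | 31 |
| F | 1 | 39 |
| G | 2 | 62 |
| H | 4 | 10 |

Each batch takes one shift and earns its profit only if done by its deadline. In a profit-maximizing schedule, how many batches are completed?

Take jobs in profit order; each goes to the latest open slot no later than its deadline.
By profit: G(d2,62), C(d1,56), A(d1,45), B(d3,44), F(d1,39), D(d4,34), E(d2,31), H(d4,10)
G→slot 2; C→slot 1; A skipped; B→slot 3; F skipped; D→slot 4; E skipped; H skipped.
4 of 8 scheduled.

4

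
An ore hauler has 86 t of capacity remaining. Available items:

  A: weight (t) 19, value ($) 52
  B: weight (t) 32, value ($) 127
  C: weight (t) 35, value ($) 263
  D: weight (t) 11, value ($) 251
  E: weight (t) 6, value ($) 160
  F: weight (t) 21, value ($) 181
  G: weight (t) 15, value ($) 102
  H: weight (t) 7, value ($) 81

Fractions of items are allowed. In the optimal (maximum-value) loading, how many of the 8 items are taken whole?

Greedy by value/weight ratio, highest first.
Ratios (sorted): E 26.67, D 22.82, H 11.57, F 8.62, C 7.51, G 6.80, B 3.97, A 2.74
take E (6 @ 160); take D (11 @ 251); take H (7 @ 81); take F (21 @ 181); take C (35 @ 263); take 6/15 of G → 40.80. Capacity used 86/86.
5 item(s) taken whole; one partial (take 6/15 of G).

5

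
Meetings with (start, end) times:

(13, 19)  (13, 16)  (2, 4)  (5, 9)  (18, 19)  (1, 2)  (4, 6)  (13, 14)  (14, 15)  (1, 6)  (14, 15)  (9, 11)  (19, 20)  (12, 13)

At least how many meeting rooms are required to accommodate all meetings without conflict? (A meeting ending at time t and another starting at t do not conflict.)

Events (time:±→running): 1:+→1 1:+→2 2:-→1 2:+→2 4:-→1 4:+→2 5:+→3 6:-→2 6:-→1 9:-→0 9:+→1 11:-→0 12:+→1 13:-→0 13:+→1 13:+→2 13:+→3 14:-→2 14:+→3 14:+→4 … peak 4.

4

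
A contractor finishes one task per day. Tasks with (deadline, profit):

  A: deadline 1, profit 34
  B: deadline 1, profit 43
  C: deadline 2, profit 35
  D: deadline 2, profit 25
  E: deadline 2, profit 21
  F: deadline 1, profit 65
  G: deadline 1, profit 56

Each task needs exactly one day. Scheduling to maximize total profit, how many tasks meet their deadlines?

2

Sort by profit descending; place each in the latest free slot ≤ its deadline.
By profit: F(d1,65), G(d1,56), B(d1,43), C(d2,35), A(d1,34), D(d2,25), E(d2,21)
F→slot 1; G skipped; B skipped; C→slot 2; A skipped; D skipped; E skipped.
2 of 7 scheduled.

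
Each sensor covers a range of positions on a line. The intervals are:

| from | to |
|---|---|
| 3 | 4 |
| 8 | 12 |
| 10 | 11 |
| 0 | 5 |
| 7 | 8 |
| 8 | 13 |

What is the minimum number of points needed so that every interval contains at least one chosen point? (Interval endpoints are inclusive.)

By right end: [3,4]  [0,5]  [7,8]  [10,11]  [8,12]  [8,13]
[3,4] uncovered → point at 4; [7,8] uncovered → point at 8; [10,11] uncovered → point at 11.
Points: 4, 8, 11 (3 total).

3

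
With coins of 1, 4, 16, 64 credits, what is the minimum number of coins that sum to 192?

Use the largest denomination that fits, subtract, and repeat.
192 − 3×64→0
Total coins = 3 = 3

3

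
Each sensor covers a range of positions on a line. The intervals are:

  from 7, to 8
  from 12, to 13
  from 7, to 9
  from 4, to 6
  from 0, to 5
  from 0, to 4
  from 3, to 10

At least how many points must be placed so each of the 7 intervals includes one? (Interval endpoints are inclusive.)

3

By right end: [0,4]  [0,5]  [4,6]  [7,8]  [7,9]  [3,10]  [12,13]
[0,4] uncovered → point at 4; [7,8] uncovered → point at 8; [12,13] uncovered → point at 13.
Points: 4, 8, 13 (3 total).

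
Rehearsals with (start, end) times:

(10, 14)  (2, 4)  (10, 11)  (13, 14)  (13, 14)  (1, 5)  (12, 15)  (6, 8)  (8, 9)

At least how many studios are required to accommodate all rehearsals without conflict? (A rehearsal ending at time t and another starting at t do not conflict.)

4

Count concurrent intervals with a sweep; the peak is the room count.
starts: [1, 2, 6, 8, 10, 10, 12, 13, 13]
ends:   [4, 5, 8, 9, 11, 14, 14, 14, 15]
s1→1 s2→2 e4→1 e5→0 s6→1 e8→0 s8→1 e9→0 s10→1 s10→2 e11→1 s12→2 s13→3 s13→4  — peak 4.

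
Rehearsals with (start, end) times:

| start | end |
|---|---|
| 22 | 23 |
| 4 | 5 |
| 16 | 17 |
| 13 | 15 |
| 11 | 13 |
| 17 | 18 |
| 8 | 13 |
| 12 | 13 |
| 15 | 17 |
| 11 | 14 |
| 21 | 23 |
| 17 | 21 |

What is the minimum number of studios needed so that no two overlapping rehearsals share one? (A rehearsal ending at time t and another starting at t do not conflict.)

Count concurrent intervals with a sweep; the peak is the room count.
starts: [4, 8, 11, 11, 12, 13, 15, 16, 17, 17, 21, 22]
ends:   [5, 13, 13, 13, 14, 15, 17, 17, 18, 21, 23, 23]
s4→1 e5→0 s8→1 s11→2 s11→3 s12→4  — peak 4.

4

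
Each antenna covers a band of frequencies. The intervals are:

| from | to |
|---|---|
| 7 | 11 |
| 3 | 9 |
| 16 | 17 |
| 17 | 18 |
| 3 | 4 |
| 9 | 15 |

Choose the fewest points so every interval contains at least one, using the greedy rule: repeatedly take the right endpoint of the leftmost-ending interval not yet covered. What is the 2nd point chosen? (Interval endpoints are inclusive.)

Sort by right endpoint; whenever an interval is uncovered, place a point at its right end.
By right end: [3,4]  [3,9]  [7,11]  [9,15]  [16,17]  [17,18]
[3,4] uncovered → point at 4; [7,11] uncovered → point at 11; [16,17] uncovered → point at 17.
Points: 4, 11, 17 (3 total).

11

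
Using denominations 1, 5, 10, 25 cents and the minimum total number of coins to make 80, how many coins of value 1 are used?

0

Use the largest denomination that fits, subtract, and repeat.
80 = 3×25 + 1×5
Count of 1: 0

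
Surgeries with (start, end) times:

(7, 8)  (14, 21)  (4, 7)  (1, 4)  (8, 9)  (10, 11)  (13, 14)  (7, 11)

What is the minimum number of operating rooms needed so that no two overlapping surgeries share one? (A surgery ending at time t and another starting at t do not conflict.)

starts: [1, 4, 7, 7, 8, 10, 13, 14]
ends:   [4, 7, 8, 9, 11, 11, 14, 21]
s1→1 e4→0 s4→1 e7→0 s7→1 s7→2  — peak 2.

2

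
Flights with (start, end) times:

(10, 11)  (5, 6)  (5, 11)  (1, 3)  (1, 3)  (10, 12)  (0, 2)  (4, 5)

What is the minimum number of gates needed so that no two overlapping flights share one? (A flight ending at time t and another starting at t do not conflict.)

starts: [0, 1, 1, 4, 5, 5, 10, 10]
ends:   [2, 3, 3, 5, 6, 11, 11, 12]
s0→1 s1→2 s1→3  — peak 3.

3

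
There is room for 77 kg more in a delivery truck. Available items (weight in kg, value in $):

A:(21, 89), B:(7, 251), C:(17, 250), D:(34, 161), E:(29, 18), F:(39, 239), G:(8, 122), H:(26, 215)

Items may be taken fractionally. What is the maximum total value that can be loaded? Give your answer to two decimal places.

954.44

Greedy by value/weight ratio, highest first.
Order: B (251/7=35.86) > G (122/8=15.25) > C (250/17=14.71) > H (215/26=8.27) > F (239/39=6.13) > D (161/34=4.74) > A (89/21=4.24) > E (18/29=0.62)
Fill: take B (7 @ 251) → take G (8 @ 122) → take C (17 @ 250) → take H (26 @ 215) → take 19/39 of F → 116.44; 77/77 used.
Total value = 954.44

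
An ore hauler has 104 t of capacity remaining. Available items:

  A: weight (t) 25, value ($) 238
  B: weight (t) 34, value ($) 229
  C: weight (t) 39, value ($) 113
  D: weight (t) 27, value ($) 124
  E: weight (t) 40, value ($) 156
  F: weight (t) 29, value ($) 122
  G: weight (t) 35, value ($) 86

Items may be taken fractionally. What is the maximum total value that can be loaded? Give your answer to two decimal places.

666.72

Order: A (238/25=9.52) > B (229/34=6.74) > D (124/27=4.59) > F (122/29=4.21) > E (156/40=3.90) > C (113/39=2.90) > G (86/35=2.46)
Fill: take A (25 @ 238) → take B (34 @ 229) → take D (27 @ 124) → take 18/29 of F → 75.72; 104/104 used.
Total value = 666.72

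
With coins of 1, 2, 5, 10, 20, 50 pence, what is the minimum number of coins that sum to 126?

Greedy: take as many of the largest coin as possible, then repeat with the remainder.
126 − 2×50→26 − 1×20→6 − 1×5→1 − 1×1→0
Total coins = 2 + 1 + 1 + 1 = 5

5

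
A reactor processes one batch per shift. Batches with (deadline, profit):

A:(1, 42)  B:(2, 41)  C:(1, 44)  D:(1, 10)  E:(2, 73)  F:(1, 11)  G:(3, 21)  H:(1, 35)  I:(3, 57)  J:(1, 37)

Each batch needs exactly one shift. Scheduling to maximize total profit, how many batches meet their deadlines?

Sort by profit descending; place each in the latest free slot ≤ its deadline.
Profit order: E=73 I=57 C=44 A=42 B=41 J=37 H=35 G=21 F=11 D=10
Assign: E→slot 2, I→slot 3, C→slot 1, A skipped, B skipped, J skipped, H skipped, G skipped, F skipped, D skipped.
Slots: [1:C] [2:E] [3:I]
3 of 10 scheduled.

3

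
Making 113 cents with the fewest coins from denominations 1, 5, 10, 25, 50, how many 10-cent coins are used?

Use the largest denomination that fits, subtract, and repeat.
113 − 2×50→13 − 1×10→3 − 3×1→0
Count of 10: 1

1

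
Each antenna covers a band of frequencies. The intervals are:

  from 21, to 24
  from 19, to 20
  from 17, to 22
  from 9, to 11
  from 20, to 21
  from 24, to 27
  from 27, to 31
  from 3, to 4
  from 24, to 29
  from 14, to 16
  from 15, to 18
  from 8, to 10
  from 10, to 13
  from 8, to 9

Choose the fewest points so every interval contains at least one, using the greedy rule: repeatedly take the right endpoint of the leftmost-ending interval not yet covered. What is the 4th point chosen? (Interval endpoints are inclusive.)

16

Process intervals by earliest right end; each time one isn't hit yet, stab at its right endpoint.
By right end: [3,4]  [8,9]  [8,10]  [9,11]  [10,13]  [14,16]  [15,18]  [19,20]  [20,21]  [17,22]  [21,24]  [24,27]  [24,29]  [27,31]
[3,4] uncovered → point at 4; [8,9] uncovered → point at 9; [10,13] uncovered → point at 13; [14,16] uncovered → point at 16; [19,20] uncovered → point at 20; [21,24] uncovered → point at 24; [27,31] uncovered → point at 31.
Points: 4, 9, 13, 16, 20, 24, 31 (7 total).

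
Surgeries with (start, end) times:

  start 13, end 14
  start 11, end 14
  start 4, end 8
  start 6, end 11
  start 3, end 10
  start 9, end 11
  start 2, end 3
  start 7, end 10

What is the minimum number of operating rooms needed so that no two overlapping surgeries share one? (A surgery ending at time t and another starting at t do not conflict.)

4

The answer is the maximum number of intervals overlapping at any instant.
Events (time:±→running): 2:+→1 3:-→0 3:+→1 4:+→2 6:+→3 7:+→4 … peak 4.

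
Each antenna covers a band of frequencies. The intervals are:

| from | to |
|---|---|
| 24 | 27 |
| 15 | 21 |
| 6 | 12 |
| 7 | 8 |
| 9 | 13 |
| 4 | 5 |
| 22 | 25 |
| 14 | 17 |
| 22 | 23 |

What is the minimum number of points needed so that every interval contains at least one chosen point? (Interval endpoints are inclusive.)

By right end: [4,5]  [7,8]  [6,12]  [9,13]  [14,17]  [15,21]  [22,23]  [22,25]  [24,27]
[4,5] uncovered → point at 5; [7,8] uncovered → point at 8; [9,13] uncovered → point at 13; [14,17] uncovered → point at 17; [22,23] uncovered → point at 23; [24,27] uncovered → point at 27.
Points: 5, 8, 13, 17, 23, 27 (6 total).

6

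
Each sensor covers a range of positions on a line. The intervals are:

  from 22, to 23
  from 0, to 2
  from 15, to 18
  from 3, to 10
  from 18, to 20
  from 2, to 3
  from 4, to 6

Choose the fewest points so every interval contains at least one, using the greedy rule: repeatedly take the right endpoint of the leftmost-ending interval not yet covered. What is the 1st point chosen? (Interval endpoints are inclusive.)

2

Sort by right endpoint; whenever an interval is uncovered, place a point at its right end.
Sorted: [0,2] [2,3] [4,6] [3,10] [15,18] [18,20] [22,23]
{[0,2],[2,3]} hit by 2; {[4,6],[3,10]} hit by 6; {[15,18],[18,20]} hit by 18; {[22,23]} hit by 23.
Points: 2, 6, 18, 23 (4 total).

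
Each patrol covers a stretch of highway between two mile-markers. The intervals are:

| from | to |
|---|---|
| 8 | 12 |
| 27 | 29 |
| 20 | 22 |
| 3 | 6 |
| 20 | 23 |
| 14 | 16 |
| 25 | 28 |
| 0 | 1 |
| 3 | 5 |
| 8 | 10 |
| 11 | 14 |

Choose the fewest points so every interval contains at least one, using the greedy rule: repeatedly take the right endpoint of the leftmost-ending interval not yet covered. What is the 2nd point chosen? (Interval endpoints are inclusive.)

Sort by right endpoint; whenever an interval is uncovered, place a point at its right end.
By right end: [0,1]  [3,5]  [3,6]  [8,10]  [8,12]  [11,14]  [14,16]  [20,22]  [20,23]  [25,28]  [27,29]
[0,1] uncovered → point at 1; [3,5] uncovered → point at 5; [8,10] uncovered → point at 10; [11,14] uncovered → point at 14; [20,22] uncovered → point at 22; [25,28] uncovered → point at 28.
Points: 1, 5, 10, 14, 22, 28 (6 total).

5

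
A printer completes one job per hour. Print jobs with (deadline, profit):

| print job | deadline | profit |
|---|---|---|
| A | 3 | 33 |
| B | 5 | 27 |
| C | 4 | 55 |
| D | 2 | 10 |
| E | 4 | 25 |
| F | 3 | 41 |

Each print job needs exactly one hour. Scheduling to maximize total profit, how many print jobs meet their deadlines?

Sort by profit descending; place each in the latest free slot ≤ its deadline.
Profit order: C=55 F=41 A=33 B=27 E=25 D=10
Assign: C→slot 4, F→slot 3, A→slot 2, B→slot 5, E→slot 1, D skipped.
Slots: [1:E] [2:A] [3:F] [4:C] [5:B]
5 of 6 scheduled.

5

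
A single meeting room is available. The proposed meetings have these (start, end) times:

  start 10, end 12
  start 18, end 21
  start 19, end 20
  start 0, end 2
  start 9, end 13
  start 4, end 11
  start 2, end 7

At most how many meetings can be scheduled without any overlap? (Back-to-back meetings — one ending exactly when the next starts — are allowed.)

By end time: (0,2), (2,7), (4,11), (10,12), (9,13), (19,20), (18,21).
Pick (0,2); next start ≥ 2 → (2,7); next start ≥ 7 → (10,12); next start ≥ 12 → (19,20).
Selected 4 meetings.

4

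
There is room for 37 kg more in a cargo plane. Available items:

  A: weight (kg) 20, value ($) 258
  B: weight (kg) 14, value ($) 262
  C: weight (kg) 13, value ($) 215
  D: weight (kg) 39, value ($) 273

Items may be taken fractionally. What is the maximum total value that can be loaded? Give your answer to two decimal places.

606.00

Sort by value per unit weight and fill in that order.
Ratios (sorted): B 18.71, C 16.54, A 12.90, D 7.00
take B (14 @ 262); take C (13 @ 215); take 10/20 of A → 129.00. Capacity used 37/37.
Total value = 606.00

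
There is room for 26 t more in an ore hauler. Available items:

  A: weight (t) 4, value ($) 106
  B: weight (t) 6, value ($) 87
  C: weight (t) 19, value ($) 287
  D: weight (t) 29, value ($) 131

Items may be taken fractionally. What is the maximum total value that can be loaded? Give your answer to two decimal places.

436.50

Ratios (sorted): A 26.50, C 15.11, B 14.50, D 4.52
take A (4 @ 106); take C (19 @ 287); take 3/6 of B → 43.50. Capacity used 26/26.
Total value = 436.50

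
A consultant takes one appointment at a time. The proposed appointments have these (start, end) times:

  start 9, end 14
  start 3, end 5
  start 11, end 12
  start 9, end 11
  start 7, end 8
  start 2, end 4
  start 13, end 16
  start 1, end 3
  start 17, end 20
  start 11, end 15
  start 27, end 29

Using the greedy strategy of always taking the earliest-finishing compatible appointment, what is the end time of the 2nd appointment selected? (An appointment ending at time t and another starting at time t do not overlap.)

Sort by end time and greedily take each interval whose start is ≥ the last chosen end.
Sorted by end: (1,3)  (2,4)  (3,5)  (7,8)  (9,11)  (11,12)  (9,14)  (11,15)  (13,16)  (17,20)  (27,29)
take (1,3); take (3,5); take (7,8); take (9,11); take (11,12); skip (9,14); take (13,16); take (17,20); take (27,29).
Selected: (1,3) (3,5) (7,8) (9,11) (11,12) (13,16) (17,20) (27,29)

5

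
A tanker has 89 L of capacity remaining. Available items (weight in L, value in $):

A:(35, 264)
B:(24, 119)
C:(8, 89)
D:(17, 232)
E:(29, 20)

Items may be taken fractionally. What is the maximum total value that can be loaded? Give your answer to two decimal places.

707.45

Sort by value per unit weight and fill in that order.
Order: D (232/17=13.65) > C (89/8=11.12) > A (264/35=7.54) > B (119/24=4.96) > E (20/29=0.69)
Fill: take D (17 @ 232) → take C (8 @ 89) → take A (35 @ 264) → take B (24 @ 119) → take 5/29 of E → 3.45; 89/89 used.
Total value = 707.45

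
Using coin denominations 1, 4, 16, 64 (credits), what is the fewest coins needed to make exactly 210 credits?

6

Greedy: take as many of the largest coin as possible, then repeat with the remainder.
210 = 3×64 + 1×16 + 2×1
Total coins = 3 + 1 + 2 = 6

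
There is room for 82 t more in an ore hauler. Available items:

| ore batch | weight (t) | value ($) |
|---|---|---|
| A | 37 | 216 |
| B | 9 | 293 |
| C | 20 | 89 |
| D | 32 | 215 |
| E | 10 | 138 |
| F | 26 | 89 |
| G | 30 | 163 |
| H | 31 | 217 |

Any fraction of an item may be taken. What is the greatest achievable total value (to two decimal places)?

Ratios (sorted): B 32.56, E 13.80, H 7.00, D 6.72, A 5.84, G 5.43, C 4.45, F 3.42
take B (9 @ 293); take E (10 @ 138); take H (31 @ 217); take D (32 @ 215). Capacity used 82/82.
Total value = 863.00

863.00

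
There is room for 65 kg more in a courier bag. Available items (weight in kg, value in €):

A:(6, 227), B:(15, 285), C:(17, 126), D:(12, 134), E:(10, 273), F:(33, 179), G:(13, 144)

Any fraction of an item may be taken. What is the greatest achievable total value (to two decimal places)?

1129.71

Sort by value per unit weight and fill in that order.
Order: A (227/6=37.83) > E (273/10=27.30) > B (285/15=19.00) > D (134/12=11.17) > G (144/13=11.08) > C (126/17=7.41) > F (179/33=5.42)
Fill: take A (6 @ 227) → take E (10 @ 273) → take B (15 @ 285) → take D (12 @ 134) → take G (13 @ 144) → take 9/17 of C → 66.71; 65/65 used.
Total value = 1129.71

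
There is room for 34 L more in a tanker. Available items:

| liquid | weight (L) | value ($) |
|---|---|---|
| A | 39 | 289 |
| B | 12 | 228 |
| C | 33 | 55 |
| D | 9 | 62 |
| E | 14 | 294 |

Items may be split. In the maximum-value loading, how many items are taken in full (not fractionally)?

2

Sort by value per unit weight and fill in that order.
Order: E (294/14=21.00) > B (228/12=19.00) > A (289/39=7.41) > D (62/9=6.89) > C (55/33=1.67)
Fill: take E (14 @ 294) → take B (12 @ 228) → take 8/39 of A → 59.28; 34/34 used.
2 item(s) taken whole; one partial (take 8/39 of A).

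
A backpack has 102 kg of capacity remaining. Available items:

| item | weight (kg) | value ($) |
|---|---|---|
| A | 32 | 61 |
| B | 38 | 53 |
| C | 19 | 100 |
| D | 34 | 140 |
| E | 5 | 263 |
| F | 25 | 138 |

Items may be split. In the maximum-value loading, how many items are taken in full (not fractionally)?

Sort by value per unit weight and fill in that order.
Order: E (263/5=52.60) > F (138/25=5.52) > C (100/19=5.26) > D (140/34=4.12) > A (61/32=1.91) > B (53/38=1.39)
Fill: take E (5 @ 263) → take F (25 @ 138) → take C (19 @ 100) → take D (34 @ 140) → take 19/32 of A → 36.22; 102/102 used.
4 item(s) taken whole; one partial (take 19/32 of A).

4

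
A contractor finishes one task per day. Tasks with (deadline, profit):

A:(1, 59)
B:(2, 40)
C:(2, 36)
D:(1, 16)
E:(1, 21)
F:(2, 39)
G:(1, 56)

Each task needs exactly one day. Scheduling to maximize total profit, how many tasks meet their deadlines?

Sort by profit descending; place each in the latest free slot ≤ its deadline.
By profit: A(d1,59), G(d1,56), B(d2,40), F(d2,39), C(d2,36), E(d1,21), D(d1,16)
A→slot 1; G skipped; B→slot 2; F skipped; C skipped; E skipped; D skipped.
2 of 7 scheduled.

2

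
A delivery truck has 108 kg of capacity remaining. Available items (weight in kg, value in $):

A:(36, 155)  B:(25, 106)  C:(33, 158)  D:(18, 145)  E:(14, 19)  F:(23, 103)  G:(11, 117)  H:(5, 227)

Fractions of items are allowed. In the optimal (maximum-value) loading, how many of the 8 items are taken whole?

5

Ratios (sorted): H 45.40, G 10.64, D 8.06, C 4.79, F 4.48, A 4.31, B 4.24, E 1.36
take H (5 @ 227); take G (11 @ 117); take D (18 @ 145); take C (33 @ 158); take F (23 @ 103); take 18/36 of A → 77.50. Capacity used 108/108.
5 item(s) taken whole; one partial (take 18/36 of A).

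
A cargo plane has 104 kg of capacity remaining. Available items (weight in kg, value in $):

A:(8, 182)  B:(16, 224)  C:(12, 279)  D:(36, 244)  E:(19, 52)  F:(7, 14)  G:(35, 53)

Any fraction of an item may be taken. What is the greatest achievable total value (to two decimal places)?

1004.09

Greedy by value/weight ratio, highest first.
Ratios (sorted): C 23.25, A 22.75, B 14.00, D 6.78, E 2.74, F 2.00, G 1.51
take C (12 @ 279); take A (8 @ 182); take B (16 @ 224); take D (36 @ 244); take E (19 @ 52); take F (7 @ 14); take 6/35 of G → 9.09. Capacity used 104/104.
Total value = 1004.09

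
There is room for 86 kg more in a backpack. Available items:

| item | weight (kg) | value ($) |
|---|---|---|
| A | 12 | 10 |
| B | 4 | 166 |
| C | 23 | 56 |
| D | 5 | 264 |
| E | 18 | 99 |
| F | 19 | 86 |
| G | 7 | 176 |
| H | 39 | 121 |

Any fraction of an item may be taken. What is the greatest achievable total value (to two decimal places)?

893.38

Sort by value per unit weight and fill in that order.
Order: D (264/5=52.80) > B (166/4=41.50) > G (176/7=25.14) > E (99/18=5.50) > F (86/19=4.53) > H (121/39=3.10) > C (56/23=2.43) > A (10/12=0.83)
Fill: take D (5 @ 264) → take B (4 @ 166) → take G (7 @ 176) → take E (18 @ 99) → take F (19 @ 86) → take 33/39 of H → 102.38; 86/86 used.
Total value = 893.38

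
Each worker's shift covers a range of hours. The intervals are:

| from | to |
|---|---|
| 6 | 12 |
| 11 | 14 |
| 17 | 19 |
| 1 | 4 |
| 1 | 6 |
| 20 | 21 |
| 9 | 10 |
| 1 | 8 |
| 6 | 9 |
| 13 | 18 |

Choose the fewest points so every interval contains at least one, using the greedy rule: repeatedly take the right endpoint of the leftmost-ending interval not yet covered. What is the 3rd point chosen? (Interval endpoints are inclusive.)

Process intervals by earliest right end; each time one isn't hit yet, stab at its right endpoint.
By right end: [1,4]  [1,6]  [1,8]  [6,9]  [9,10]  [6,12]  [11,14]  [13,18]  [17,19]  [20,21]
[1,4] uncovered → point at 4; [6,9] uncovered → point at 9; [11,14] uncovered → point at 14; [17,19] uncovered → point at 19; [20,21] uncovered → point at 21.
Points: 4, 9, 14, 19, 21 (5 total).

14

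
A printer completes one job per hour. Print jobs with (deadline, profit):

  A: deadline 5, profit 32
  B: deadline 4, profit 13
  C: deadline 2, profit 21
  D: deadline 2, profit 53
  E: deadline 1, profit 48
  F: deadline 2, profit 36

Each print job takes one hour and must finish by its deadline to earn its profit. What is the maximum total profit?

146

Sort by profit descending; place each in the latest free slot ≤ its deadline.
Profit order: D=53 E=48 F=36 A=32 C=21 B=13
Assign: D→slot 2, E→slot 1, F skipped, A→slot 5, C skipped, B→slot 4.
Slots: [1:E] [2:D] [4:B] [5:A]
Profit = 48 + 53 + 13 + 32 = 146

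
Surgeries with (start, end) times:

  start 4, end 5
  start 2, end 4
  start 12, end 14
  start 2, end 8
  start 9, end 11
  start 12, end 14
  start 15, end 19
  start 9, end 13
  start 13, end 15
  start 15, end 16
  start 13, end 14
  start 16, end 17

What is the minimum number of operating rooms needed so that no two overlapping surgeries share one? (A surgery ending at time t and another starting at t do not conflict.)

starts: [2, 2, 4, 9, 9, 12, 12, 13, 13, 15, 15, 16]
ends:   [4, 5, 8, 11, 13, 14, 14, 14, 15, 16, 17, 19]
s2→1 s2→2 e4→1 s4→2 e5→1 e8→0 s9→1 s9→2 e11→1 s12→2 s12→3 e13→2 s13→3 s13→4  — peak 4.

4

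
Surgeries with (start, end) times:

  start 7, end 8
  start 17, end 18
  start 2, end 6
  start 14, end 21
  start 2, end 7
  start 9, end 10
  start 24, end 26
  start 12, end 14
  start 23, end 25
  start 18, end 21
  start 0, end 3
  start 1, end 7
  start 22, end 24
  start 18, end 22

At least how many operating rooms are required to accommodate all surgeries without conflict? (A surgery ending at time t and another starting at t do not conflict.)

Events (time:±→running): 0:+→1 1:+→2 2:+→3 2:+→4 … peak 4.

4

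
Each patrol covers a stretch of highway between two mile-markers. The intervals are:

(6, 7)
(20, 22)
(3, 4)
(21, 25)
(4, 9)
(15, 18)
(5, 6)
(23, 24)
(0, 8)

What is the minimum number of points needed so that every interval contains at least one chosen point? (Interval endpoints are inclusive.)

5

Process intervals by earliest right end; each time one isn't hit yet, stab at its right endpoint.
Sorted: [3,4] [5,6] [6,7] [0,8] [4,9] [15,18] [20,22] [23,24] [21,25]
{[3,4]} hit by 4; {[5,6],[6,7],[0,8],[4,9]} hit by 6; {[15,18]} hit by 18; {[20,22]} hit by 22; {[23,24],[21,25]} hit by 24.
Points: 4, 6, 18, 22, 24 (5 total).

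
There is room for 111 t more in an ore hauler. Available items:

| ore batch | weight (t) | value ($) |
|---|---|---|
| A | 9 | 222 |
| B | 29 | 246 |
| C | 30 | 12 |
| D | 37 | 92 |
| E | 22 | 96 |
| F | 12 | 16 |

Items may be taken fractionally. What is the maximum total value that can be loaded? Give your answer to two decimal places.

672.80

Sort by value per unit weight and fill in that order.
Order: A (222/9=24.67) > B (246/29=8.48) > E (96/22=4.36) > D (92/37=2.49) > F (16/12=1.33) > C (12/30=0.40)
Fill: take A (9 @ 222) → take B (29 @ 246) → take E (22 @ 96) → take D (37 @ 92) → take F (12 @ 16) → take 2/30 of C → 0.80; 111/111 used.
Total value = 672.80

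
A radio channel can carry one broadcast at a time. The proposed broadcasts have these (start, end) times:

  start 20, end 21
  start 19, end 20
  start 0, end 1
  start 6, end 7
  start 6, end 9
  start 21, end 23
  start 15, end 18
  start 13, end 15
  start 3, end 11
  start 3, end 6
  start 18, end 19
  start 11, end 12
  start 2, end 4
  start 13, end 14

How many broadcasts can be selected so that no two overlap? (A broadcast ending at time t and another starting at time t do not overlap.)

Order by finish time; keep every interval that doesn't clash with the previous kept one.
By end time: (0,1), (2,4), (3,6), (6,7), (6,9), (3,11), (11,12), (13,14), (13,15), (15,18), (18,19), (19,20), (20,21), (21,23).
Pick (0,1); next start ≥ 1 → (2,4); next start ≥ 4 → (6,7); next start ≥ 7 → (11,12); next start ≥ 12 → (13,14); next start ≥ 14 → (15,18); next start ≥ 18 → (18,19); next start ≥ 19 → (19,20); next start ≥ 20 → (20,21); next start ≥ 21 → (21,23).
Selected 10 broadcasts.

10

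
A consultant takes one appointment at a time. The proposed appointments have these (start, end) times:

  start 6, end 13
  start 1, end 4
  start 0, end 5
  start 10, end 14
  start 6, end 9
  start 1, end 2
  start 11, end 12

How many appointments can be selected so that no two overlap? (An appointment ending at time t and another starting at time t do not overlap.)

Order by finish time; keep every interval that doesn't clash with the previous kept one.
By end time: (1,2), (1,4), (0,5), (6,9), (11,12), (6,13), (10,14).
Pick (1,2); next start ≥ 2 → (6,9); next start ≥ 9 → (11,12).
Selected 3 appointments.

3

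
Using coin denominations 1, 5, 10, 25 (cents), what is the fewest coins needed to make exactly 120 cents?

Use the largest denomination that fits, subtract, and repeat.
120 = 4×25 + 2×10
Total coins = 4 + 2 = 6

6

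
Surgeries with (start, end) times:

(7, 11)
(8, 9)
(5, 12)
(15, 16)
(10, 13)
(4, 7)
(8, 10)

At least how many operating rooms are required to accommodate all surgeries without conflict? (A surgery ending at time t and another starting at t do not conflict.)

starts: [4, 5, 7, 8, 8, 10, 15]
ends:   [7, 9, 10, 11, 12, 13, 16]
s4→1 s5→2 e7→1 s7→2 s8→3 s8→4  — peak 4.

4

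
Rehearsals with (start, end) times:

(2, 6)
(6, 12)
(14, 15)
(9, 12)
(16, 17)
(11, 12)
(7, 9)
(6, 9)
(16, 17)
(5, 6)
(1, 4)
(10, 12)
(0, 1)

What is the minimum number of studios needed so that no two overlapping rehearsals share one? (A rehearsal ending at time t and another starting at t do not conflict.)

4

Count concurrent intervals with a sweep; the peak is the room count.
starts: [0, 1, 2, 5, 6, 6, 7, 9, 10, 11, 14, 16, 16]
ends:   [1, 4, 6, 6, 9, 9, 12, 12, 12, 12, 15, 17, 17]
s0→1 e1→0 s1→1 s2→2 e4→1 s5→2 e6→1 e6→0 s6→1 s6→2 s7→3 e9→2 e9→1 s9→2 s10→3 s11→4  — peak 4.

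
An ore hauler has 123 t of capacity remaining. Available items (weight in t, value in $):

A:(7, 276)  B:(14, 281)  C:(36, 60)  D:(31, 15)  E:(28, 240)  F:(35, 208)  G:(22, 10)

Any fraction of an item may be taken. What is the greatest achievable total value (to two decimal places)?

1066.45

Sort by value per unit weight and fill in that order.
Ratios (sorted): A 39.43, B 20.07, E 8.57, F 5.94, C 1.67, D 0.48, G 0.45
take A (7 @ 276); take B (14 @ 281); take E (28 @ 240); take F (35 @ 208); take C (36 @ 60); take 3/31 of D → 1.45. Capacity used 123/123.
Total value = 1066.45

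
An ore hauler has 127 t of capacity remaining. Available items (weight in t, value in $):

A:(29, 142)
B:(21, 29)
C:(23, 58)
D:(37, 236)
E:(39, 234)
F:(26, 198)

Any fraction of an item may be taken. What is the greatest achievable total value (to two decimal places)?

Ratios (sorted): F 7.62, D 6.38, E 6.00, A 4.90, C 2.52, B 1.38
take F (26 @ 198); take D (37 @ 236); take E (39 @ 234); take 25/29 of A → 122.41. Capacity used 127/127.
Total value = 790.41

790.41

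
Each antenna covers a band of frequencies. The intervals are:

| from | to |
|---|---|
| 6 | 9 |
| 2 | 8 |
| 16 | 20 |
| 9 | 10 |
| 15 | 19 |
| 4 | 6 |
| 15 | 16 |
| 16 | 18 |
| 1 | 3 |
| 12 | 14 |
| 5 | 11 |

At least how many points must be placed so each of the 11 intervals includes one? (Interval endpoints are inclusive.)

5

By right end: [1,3]  [4,6]  [2,8]  [6,9]  [9,10]  [5,11]  [12,14]  [15,16]  [16,18]  [15,19]  [16,20]
[1,3] uncovered → point at 3; [4,6] uncovered → point at 6; [9,10] uncovered → point at 10; [12,14] uncovered → point at 14; [15,16] uncovered → point at 16.
Points: 3, 6, 10, 14, 16 (5 total).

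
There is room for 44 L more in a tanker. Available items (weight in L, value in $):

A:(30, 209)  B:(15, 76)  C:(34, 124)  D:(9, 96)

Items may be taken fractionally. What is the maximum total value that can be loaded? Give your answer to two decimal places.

Order: D (96/9=10.67) > A (209/30=6.97) > B (76/15=5.07) > C (124/34=3.65)
Fill: take D (9 @ 96) → take A (30 @ 209) → take 5/15 of B → 25.33; 44/44 used.
Total value = 330.33

330.33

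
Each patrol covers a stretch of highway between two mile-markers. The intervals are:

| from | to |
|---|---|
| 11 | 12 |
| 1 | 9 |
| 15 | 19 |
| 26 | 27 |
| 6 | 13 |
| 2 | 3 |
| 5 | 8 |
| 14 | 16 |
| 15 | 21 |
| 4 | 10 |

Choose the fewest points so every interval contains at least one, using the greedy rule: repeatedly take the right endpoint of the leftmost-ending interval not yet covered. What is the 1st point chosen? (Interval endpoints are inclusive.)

Process intervals by earliest right end; each time one isn't hit yet, stab at its right endpoint.
Sorted: [2,3] [5,8] [1,9] [4,10] [11,12] [6,13] [14,16] [15,19] [15,21] [26,27]
{[2,3]} hit by 3; {[5,8],[1,9],[4,10]} hit by 8; {[11,12],[6,13]} hit by 12; {[14,16],[15,19],[15,21]} hit by 16; {[26,27]} hit by 27.
Points: 3, 8, 12, 16, 27 (5 total).

3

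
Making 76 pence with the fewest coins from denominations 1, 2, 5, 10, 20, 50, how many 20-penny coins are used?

76 = 1×50 + 1×20 + 1×5 + 1×1
Count of 20: 1

1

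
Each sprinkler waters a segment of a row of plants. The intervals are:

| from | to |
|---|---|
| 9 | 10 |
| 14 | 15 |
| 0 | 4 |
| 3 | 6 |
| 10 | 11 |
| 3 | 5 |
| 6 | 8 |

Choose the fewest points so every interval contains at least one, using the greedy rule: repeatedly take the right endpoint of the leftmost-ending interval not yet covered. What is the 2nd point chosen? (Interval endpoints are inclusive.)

8

Process intervals by earliest right end; each time one isn't hit yet, stab at its right endpoint.
By right end: [0,4]  [3,5]  [3,6]  [6,8]  [9,10]  [10,11]  [14,15]
[0,4] uncovered → point at 4; [6,8] uncovered → point at 8; [9,10] uncovered → point at 10; [14,15] uncovered → point at 15.
Points: 4, 8, 10, 15 (4 total).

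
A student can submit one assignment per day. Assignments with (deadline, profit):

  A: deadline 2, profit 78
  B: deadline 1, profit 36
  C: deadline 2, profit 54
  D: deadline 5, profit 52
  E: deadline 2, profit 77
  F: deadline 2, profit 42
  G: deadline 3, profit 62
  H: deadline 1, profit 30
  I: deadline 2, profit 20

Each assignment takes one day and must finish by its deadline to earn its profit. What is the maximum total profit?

269

Sort by profit descending; place each in the latest free slot ≤ its deadline.
By profit: A(d2,78), E(d2,77), G(d3,62), C(d2,54), D(d5,52), F(d2,42), B(d1,36), H(d1,30), I(d2,20)
A→slot 2; E→slot 1; G→slot 3; C skipped; D→slot 5; F skipped; B skipped; H skipped; I skipped.
Profit = 77 + 78 + 62 + 52 = 269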